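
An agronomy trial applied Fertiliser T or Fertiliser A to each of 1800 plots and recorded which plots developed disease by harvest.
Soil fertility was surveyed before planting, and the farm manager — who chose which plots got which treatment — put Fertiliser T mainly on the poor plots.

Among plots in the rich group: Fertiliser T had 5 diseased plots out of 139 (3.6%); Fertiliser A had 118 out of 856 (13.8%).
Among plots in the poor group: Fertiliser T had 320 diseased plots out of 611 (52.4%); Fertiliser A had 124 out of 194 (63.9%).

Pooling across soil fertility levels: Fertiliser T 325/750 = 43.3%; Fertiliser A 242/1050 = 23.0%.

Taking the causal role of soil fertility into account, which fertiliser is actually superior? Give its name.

Fertiliser T

Since soil fertility is a pre-existing factor (not a product of the fertiliser) and it affects the outcome on its own, it is a confounder. The stratified rates, not the pooled rate, identify the causal effect.
Within each level — rich: 3.6% vs 13.8%; poor: 52.4% vs 63.9% — Fertiliser T is lower every time.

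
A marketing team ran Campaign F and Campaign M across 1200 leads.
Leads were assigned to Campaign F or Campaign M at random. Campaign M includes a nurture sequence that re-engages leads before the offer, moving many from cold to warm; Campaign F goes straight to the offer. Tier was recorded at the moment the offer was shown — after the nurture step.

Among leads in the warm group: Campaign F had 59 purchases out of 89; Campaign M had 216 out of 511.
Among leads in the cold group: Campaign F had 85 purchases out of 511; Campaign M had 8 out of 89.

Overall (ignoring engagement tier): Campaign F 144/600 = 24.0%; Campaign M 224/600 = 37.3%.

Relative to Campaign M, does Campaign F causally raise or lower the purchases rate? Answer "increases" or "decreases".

decreases

Engagement tier is downstream of the campaign. One should not condition on a consequence of treatment, so the overall rates are the right comparison.
Pooled: Campaign F 24.0% vs Campaign M 37.3%; Campaign M is higher overall.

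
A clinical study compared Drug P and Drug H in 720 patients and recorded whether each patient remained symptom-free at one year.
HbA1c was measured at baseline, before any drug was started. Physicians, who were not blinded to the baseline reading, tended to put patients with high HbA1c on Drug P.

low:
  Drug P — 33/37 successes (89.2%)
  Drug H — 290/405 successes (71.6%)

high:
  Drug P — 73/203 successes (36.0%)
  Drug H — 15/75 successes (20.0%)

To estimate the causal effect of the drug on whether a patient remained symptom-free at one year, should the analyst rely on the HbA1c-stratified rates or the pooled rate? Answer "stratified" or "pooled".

stratified

Within every HbA1c level Drug P has the higher rate, yet pooled Drug H does — Simpson's reversal.
Here HbA1c is a common cause — it drives both which drug a case falls under and the outcome. The crude comparison mixes populations; the stratum-specific rates are the causally relevant ones.
Within each level — low: 89.2% vs 71.6%; high: 36.0% vs 20.0% — Drug P is higher every time.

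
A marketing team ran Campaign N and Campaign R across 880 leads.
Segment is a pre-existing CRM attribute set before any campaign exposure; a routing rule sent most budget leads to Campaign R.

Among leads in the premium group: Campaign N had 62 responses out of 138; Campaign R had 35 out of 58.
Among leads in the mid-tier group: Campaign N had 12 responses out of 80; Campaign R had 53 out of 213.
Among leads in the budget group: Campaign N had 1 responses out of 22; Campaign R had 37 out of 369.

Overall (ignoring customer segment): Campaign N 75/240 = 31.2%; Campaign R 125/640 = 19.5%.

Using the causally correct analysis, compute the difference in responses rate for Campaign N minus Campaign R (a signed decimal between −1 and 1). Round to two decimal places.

-0.09

Since customer segment is a pre-existing factor (not a product of the campaign) and it affects the outcome on its own, it is a confounder. The stratified rates, not the pooled rate, identify the causal effect.
Adjusting over the population distribution of customer segment: 0.223·(0.449−0.603) + 0.333·(0.150−0.249) + 0.444·(0.045−0.100) = -0.092.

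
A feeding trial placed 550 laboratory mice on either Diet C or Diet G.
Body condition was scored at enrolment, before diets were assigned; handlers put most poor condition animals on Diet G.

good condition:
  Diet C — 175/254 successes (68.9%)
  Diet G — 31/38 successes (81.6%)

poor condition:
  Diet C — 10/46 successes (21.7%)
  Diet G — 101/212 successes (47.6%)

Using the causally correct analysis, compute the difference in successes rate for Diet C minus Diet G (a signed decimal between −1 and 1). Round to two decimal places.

The imbalance in starting body condition arose from how laboratory mice were allocated, not from anything the diet did; and starting body condition independently affects the outcome. The pooled gap is confounded — condition on starting body condition.
Adjusting over the population distribution of starting body condition: 0.531·(0.689−0.816) + 0.469·(0.217−0.476) = -0.189.

-0.19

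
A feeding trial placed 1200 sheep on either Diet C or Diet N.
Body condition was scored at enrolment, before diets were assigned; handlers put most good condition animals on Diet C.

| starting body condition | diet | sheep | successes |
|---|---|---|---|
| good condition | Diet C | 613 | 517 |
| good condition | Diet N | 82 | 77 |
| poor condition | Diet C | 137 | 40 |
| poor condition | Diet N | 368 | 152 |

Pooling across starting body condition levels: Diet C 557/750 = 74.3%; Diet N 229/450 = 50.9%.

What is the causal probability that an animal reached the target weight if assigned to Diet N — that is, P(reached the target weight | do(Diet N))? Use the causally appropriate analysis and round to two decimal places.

Starting body condition is set before the diet has any effect — it is not caused by the diet — and it independently drives the outcome. That makes it a confounder, so the causal comparison is within starting body condition levels.
Standardising Diet N to the population starting body condition mix: 0.579·77/82 + 0.421·152/368 = 0.718.

0.72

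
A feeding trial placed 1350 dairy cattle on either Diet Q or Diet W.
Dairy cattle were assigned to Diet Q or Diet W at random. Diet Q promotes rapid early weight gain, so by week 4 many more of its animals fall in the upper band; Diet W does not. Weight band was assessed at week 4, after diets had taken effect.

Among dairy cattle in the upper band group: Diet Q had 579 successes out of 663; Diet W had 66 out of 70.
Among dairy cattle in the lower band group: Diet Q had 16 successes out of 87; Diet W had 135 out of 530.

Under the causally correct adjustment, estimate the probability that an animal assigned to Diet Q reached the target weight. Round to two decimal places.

0.79

Week-4 weight band here is a post-treatment variable shaped by the diet; conditioning on it would introduce bias rather than remove it. The overall comparison is the causal one.
So P(outcome | do(Diet Q)) is just the pooled rate for Diet Q: 595/750 = 0.793.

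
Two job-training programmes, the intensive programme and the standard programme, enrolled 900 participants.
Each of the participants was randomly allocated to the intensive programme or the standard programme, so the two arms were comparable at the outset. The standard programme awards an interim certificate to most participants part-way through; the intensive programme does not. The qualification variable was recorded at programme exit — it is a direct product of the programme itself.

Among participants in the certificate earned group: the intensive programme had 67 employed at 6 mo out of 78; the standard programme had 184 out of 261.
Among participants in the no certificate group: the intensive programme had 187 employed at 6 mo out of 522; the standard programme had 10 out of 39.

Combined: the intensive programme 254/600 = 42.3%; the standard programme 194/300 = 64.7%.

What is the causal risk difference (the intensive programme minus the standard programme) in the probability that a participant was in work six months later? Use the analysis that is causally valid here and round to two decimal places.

-0.22

The distribution of qualification attained during the programme is itself part of what the programme does — it is an intermediate outcome. Holding it fixed would remove that part of the effect; the total effect is the pooled difference.
The causal difference is the pooled difference: 0.423 − 0.647 = -0.223.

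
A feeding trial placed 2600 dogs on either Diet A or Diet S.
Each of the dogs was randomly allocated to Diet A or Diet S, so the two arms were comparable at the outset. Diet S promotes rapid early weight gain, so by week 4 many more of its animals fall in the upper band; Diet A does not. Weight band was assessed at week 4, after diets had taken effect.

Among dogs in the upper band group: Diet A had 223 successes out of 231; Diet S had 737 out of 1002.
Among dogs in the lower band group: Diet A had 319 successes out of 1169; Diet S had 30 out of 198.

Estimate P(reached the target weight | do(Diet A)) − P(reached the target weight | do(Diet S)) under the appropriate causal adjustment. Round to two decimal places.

Within every week-4 weight band level Diet A has the higher rate, yet pooled Diet S does — Simpson's reversal.
The distribution of week-4 weight band is itself part of what the diet does — it is an intermediate outcome. Holding it fixed would remove that part of the effect; the total effect is the pooled difference.
The causal difference is the pooled difference: 0.387 − 0.639 = -0.252.

-0.25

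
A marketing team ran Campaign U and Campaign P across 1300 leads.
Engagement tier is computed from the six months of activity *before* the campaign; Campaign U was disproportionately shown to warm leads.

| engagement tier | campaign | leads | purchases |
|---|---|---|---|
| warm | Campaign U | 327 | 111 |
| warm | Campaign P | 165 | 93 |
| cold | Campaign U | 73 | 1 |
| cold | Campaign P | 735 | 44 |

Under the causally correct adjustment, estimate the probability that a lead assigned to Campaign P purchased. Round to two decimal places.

0.25

Since engagement tier is a pre-existing factor (not a product of the campaign) and it affects the outcome on its own, it is a confounder. The stratified rates, not the pooled rate, identify the causal effect.
Standardising Campaign P to the population engagement tier mix: 0.378·93/165 + 0.622·44/735 = 0.251.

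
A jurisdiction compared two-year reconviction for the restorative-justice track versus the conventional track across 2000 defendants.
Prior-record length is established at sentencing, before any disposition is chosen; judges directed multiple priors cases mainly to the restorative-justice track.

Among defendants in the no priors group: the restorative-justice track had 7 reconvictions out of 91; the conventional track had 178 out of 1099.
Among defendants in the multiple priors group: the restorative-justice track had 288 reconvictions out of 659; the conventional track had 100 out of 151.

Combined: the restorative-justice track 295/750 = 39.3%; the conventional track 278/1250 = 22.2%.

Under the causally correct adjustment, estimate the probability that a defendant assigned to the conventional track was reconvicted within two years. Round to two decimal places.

0.36

Within every prior-record length level the restorative-justice track has the lower rate, yet pooled the conventional track does — Simpson's reversal.
Prior-record length satisfies the back-door criterion: it is not a descendant of the disposition, and it blocks the spurious path from disposition to outcome. Adjusting for it (i.e., using the within-prior-record length rates) gives the causal effect.
Standardising the conventional track to the population prior-record length mix: 0.595·178/1099 + 0.405·100/151 = 0.365.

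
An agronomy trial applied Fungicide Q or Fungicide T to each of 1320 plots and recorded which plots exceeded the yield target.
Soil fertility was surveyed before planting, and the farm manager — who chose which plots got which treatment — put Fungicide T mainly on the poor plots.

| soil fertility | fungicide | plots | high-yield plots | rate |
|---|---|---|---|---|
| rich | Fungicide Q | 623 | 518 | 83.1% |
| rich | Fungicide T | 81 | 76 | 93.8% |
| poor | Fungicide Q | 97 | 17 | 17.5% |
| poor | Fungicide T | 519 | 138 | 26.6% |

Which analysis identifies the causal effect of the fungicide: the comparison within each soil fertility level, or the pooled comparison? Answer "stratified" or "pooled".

Soil fertility is set before the fungicide has any effect — it is not caused by the fungicide — and it independently drives the outcome. That makes it a confounder, so the causal comparison is within soil fertility levels.
Within each level — rich: 83.1% vs 93.8%; poor: 17.5% vs 26.6% — Fungicide T is higher every time.

stratified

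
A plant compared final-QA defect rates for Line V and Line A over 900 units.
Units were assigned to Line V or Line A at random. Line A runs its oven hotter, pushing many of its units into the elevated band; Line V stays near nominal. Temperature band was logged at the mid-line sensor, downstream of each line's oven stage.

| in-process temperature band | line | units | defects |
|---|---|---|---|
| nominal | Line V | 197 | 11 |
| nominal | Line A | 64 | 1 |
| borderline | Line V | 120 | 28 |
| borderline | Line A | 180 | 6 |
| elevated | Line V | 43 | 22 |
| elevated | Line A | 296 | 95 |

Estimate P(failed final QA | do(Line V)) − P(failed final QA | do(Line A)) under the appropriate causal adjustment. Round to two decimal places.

-0.02

In-process temperature band is recorded after the line and is itself shifted by it — it sits on the causal path from line to outcome. Conditioning on a mediator would strip out part of the effect we want; the pooled comparison gives the total causal effect.
The causal difference is the pooled difference: 0.169 − 0.189 = -0.019.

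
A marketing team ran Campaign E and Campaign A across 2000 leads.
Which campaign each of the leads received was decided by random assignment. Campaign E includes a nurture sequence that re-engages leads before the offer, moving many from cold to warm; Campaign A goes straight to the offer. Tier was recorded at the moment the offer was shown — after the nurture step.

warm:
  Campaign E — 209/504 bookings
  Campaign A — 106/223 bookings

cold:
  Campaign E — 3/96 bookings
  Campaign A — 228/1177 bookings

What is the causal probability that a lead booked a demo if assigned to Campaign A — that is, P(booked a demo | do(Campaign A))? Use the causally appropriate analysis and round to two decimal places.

0.24

The distribution of engagement tier is itself part of what the campaign does — it is an intermediate outcome. Holding it fixed would remove that part of the effect; the total effect is the pooled difference.
So P(outcome | do(Campaign A)) is just the pooled rate for Campaign A: 334/1400 = 0.239.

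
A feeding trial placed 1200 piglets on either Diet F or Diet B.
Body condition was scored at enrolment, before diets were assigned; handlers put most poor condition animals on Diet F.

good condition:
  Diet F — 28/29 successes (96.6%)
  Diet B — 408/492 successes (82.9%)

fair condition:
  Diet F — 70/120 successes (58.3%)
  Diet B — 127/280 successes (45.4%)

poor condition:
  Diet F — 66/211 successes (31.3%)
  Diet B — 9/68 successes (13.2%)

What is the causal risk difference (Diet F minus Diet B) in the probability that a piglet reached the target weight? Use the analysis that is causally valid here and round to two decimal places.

Starting body condition differs across diets for reasons unrelated to any effect of the diet itself, and it separately predicts the outcome — a classic confounder. We must compare within starting body condition levels.
Adjusting over the population distribution of starting body condition: 0.434·(0.966−0.829) + 0.333·(0.583−0.454) + 0.233·(0.313−0.132) = +0.144.

+0.14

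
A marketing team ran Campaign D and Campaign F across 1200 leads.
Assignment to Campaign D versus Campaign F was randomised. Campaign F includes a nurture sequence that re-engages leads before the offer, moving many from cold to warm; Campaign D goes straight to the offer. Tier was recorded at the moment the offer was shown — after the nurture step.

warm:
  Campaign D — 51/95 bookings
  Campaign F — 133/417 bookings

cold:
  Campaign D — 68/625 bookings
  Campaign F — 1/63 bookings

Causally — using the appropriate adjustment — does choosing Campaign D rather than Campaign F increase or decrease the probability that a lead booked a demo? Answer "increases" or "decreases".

decreases

Stratifying would compare campaigns among leads the campaigns themselves sorted into engagement tier groups — a form of selection on an intermediate. The unconditioned pooled rates give the total causal effect.
Pooled: Campaign D 16.5% vs Campaign F 27.9%; Campaign F is higher overall.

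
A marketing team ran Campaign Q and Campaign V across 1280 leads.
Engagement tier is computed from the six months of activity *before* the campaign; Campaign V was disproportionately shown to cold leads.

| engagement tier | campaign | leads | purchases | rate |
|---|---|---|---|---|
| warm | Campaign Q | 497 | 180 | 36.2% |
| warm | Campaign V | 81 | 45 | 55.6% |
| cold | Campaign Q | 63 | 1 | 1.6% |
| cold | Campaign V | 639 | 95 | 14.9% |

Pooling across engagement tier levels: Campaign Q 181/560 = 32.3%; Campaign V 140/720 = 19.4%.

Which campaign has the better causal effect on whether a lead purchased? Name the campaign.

Engagement tier satisfies the back-door criterion: it is not a descendant of the campaign, and it blocks the spurious path from campaign to outcome. Adjusting for it (i.e., using the within-engagement tier rates) gives the causal effect.
Within each level — warm: 36.2% vs 55.6%; cold: 1.6% vs 14.9% — Campaign V is higher every time.

Campaign V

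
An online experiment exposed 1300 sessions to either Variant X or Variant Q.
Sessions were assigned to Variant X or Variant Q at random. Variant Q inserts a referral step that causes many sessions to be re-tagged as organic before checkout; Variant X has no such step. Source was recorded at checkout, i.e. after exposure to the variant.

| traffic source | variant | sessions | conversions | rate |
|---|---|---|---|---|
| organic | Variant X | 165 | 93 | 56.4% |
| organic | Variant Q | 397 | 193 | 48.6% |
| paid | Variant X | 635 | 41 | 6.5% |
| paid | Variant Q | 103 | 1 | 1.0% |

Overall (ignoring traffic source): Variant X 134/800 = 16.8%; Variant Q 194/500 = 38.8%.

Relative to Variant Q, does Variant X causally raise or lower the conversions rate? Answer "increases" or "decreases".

decreases

Traffic source lies on the pathway variant → traffic source → outcome, so adjusting for it blocks the indirect effect. For the total causal effect of variant, use the unadjusted pooled rates.
Pooled: Variant X 16.8% vs Variant Q 38.8%; Variant Q is higher overall.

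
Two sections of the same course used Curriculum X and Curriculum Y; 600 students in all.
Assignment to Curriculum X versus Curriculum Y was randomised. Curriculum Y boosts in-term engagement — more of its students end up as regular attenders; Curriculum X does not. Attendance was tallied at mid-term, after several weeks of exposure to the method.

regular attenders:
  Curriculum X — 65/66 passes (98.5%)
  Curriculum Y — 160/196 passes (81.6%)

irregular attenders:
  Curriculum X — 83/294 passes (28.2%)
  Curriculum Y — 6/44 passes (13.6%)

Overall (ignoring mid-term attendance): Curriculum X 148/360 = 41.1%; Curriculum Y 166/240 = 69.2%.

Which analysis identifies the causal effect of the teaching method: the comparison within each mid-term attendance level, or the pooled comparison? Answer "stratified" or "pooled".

Mid-term attendance is recorded after the teaching method and is itself shifted by it — it sits on the causal path from teaching method to outcome. Conditioning on a mediator would strip out part of the effect we want; the pooled comparison gives the total causal effect.
Pooled: Curriculum X 41.1% vs Curriculum Y 69.2%; Curriculum Y is higher overall.

pooled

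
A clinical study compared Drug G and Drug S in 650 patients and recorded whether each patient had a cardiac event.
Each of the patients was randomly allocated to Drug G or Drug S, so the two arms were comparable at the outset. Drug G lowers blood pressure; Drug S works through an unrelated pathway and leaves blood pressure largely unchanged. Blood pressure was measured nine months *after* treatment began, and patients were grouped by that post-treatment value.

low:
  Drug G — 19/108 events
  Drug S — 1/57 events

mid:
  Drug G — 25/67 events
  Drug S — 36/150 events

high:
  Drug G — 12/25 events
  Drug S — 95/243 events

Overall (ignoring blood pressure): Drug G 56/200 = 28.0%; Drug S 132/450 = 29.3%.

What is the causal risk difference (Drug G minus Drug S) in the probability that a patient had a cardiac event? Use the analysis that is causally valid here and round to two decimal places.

-0.01

The distribution of blood pressure is itself part of what the drug does — it is an intermediate outcome. Holding it fixed would remove that part of the effect; the total effect is the pooled difference.
The causal difference is the pooled difference: 0.280 − 0.293 = -0.013.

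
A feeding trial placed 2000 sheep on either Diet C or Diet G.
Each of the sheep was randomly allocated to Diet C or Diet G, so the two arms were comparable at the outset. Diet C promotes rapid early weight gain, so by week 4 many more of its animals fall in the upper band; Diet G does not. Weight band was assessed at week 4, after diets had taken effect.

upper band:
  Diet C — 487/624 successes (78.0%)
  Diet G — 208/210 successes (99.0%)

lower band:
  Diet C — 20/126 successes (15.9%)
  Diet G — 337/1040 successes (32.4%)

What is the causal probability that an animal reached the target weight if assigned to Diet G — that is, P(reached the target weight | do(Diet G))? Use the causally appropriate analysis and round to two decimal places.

Week-4 weight band is recorded after the diet and is itself shifted by it — it sits on the causal path from diet to outcome. Conditioning on a mediator would strip out part of the effect we want; the pooled comparison gives the total causal effect.
So P(outcome | do(Diet G)) is just the pooled rate for Diet G: 545/1250 = 0.436.

0.44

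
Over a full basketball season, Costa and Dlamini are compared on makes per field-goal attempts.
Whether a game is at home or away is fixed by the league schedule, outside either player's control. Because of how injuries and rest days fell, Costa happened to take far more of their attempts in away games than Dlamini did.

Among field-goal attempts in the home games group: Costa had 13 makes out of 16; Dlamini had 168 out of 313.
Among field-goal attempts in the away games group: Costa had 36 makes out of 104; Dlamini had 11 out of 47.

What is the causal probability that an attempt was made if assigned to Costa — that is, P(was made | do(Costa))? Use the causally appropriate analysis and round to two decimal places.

0.67

Since game venue is a pre-existing factor (not a product of the player) and it affects the outcome on its own, it is a confounder. The stratified rates, not the pooled rate, identify the causal effect.
Standardising Costa to the population game venue mix: 0.685·13/16 + 0.315·36/104 = 0.666.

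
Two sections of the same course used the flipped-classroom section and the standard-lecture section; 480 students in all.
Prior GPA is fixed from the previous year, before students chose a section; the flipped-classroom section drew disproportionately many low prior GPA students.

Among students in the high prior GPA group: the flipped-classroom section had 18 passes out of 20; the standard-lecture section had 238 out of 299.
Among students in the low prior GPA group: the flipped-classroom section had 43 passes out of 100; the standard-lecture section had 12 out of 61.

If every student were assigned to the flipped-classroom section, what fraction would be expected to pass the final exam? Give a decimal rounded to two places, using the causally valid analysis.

The stratified and pooled comparisons disagree (the flipped-classroom section wins within each prior GPA band; the standard-lecture section wins overall), so the answer turns on the causal role of prior GPA band.
The imbalance in prior GPA band arose from how students were allocated, not from anything the teaching method did; and prior GPA band independently affects the outcome. The pooled gap is confounded — condition on prior GPA band.
Standardising the flipped-classroom section to the population prior GPA band mix: 0.665·18/20 + 0.335·43/100 = 0.742.

0.74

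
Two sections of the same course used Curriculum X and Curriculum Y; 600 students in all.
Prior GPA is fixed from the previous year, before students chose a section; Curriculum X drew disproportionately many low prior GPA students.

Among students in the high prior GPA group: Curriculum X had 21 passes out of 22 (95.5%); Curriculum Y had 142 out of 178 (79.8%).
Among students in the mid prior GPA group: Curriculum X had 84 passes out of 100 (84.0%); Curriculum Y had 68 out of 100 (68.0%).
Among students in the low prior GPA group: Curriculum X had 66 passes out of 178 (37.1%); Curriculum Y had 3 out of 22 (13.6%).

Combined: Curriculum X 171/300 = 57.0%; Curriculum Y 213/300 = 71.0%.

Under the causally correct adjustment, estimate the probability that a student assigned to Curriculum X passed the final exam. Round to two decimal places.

0.72

Prior GPA band differs across teaching methods for reasons unrelated to any effect of the teaching method itself, and it separately predicts the outcome — a classic confounder. We must compare within prior GPA band levels.
Standardising Curriculum X to the population prior GPA band mix: 0.333·21/22 + 0.333·84/100 + 0.333·66/178 = 0.722.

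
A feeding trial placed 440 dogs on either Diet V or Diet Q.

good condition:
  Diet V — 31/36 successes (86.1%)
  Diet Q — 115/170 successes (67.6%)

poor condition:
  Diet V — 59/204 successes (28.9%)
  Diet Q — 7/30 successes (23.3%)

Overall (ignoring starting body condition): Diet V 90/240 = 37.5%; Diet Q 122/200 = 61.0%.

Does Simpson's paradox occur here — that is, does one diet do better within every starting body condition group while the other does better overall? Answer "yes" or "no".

yes

Within each starting body condition level (good condition 86.1% vs 67.6%; poor condition 28.9% vs 23.3%), Diet V has the higher rate every time. Pooled: 37.5% vs 61.0% — Diet Q has the higher rate overall. The two comparisons disagree.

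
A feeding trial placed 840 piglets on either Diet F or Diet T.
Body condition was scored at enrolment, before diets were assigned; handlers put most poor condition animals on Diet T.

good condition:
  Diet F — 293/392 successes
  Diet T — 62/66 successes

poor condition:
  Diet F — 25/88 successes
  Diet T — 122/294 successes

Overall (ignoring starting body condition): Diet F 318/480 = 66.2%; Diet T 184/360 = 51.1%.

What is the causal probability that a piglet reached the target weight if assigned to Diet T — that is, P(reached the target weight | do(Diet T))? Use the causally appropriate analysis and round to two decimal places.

0.70

Within every starting body condition level Diet T has the higher rate, yet pooled Diet F does — Simpson's reversal.
The imbalance in starting body condition arose from how piglets were allocated, not from anything the diet did; and starting body condition independently affects the outcome. The pooled gap is confounded — condition on starting body condition.
Standardising Diet T to the population starting body condition mix: 0.545·62/66 + 0.455·122/294 = 0.701.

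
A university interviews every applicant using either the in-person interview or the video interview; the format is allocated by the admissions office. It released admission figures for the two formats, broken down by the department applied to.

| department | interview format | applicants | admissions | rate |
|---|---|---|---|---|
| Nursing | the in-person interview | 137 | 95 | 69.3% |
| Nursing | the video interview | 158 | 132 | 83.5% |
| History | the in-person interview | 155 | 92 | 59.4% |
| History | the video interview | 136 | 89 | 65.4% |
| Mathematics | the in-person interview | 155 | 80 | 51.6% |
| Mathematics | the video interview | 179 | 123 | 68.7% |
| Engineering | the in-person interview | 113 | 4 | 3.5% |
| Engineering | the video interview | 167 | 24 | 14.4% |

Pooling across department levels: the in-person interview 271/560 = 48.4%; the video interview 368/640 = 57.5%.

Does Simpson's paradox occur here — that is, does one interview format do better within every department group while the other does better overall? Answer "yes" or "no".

Within each department level (Nursing 69.3% vs 83.5%; History 59.4% vs 65.4%; Mathematics 51.6% vs 68.7%; Engineering 3.5% vs 14.4%), the video interview has the higher rate every time. Pooled: 48.4% vs 57.5% — the video interview has the higher rate overall. They agree.

no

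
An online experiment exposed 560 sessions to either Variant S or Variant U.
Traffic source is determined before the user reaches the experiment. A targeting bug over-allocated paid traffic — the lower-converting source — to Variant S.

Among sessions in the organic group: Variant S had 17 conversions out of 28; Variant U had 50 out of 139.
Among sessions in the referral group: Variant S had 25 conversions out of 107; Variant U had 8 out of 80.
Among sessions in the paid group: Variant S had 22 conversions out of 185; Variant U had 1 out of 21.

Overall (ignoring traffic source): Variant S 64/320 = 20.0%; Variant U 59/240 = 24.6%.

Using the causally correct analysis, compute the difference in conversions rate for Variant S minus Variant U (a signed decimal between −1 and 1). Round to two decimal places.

Within every traffic source level Variant S has the higher rate, yet pooled Variant U does — Simpson's reversal.
The imbalance in traffic source arose from how sessions were allocated, not from anything the variant did; and traffic source independently affects the outcome. The pooled gap is confounded — condition on traffic source.
Adjusting over the population distribution of traffic source: 0.298·(0.607−0.360) + 0.334·(0.234−0.100) + 0.368·(0.119−0.048) = +0.145.

+0.14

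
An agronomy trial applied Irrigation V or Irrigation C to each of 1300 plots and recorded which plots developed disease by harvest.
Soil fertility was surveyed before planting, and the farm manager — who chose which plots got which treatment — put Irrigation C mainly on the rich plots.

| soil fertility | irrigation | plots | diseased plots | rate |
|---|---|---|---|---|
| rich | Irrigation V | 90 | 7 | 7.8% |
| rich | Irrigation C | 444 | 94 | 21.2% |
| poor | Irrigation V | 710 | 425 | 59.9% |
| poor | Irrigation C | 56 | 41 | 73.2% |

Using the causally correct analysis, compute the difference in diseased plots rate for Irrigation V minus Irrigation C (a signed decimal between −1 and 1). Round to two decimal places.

-0.13

Irrigation V is lower inside every soil fertility stratum but Irrigation C is lower in aggregate. Whether to stratify depends on how soil fertility relates to the irrigation.
Soil fertility satisfies the back-door criterion: it is not a descendant of the irrigation, and it blocks the spurious path from irrigation to outcome. Adjusting for it (i.e., using the within-soil fertility rates) gives the causal effect.
Adjusting over the population distribution of soil fertility: 0.411·(0.078−0.212) + 0.589·(0.599−0.732) = -0.134.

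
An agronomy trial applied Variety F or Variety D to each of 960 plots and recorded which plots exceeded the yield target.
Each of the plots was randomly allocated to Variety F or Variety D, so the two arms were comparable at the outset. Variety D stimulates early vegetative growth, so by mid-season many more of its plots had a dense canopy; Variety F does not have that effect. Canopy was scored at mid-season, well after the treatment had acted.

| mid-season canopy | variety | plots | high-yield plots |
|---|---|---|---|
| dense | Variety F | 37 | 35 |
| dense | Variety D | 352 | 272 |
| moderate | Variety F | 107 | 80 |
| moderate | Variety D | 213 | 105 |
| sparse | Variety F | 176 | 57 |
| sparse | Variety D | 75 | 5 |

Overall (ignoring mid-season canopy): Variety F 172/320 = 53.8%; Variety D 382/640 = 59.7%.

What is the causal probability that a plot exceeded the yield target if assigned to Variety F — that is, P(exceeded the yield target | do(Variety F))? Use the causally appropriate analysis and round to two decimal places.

The mid-season canopy-specific comparison favours Variety F throughout, but the pooled figures favour Variety D. The question is whether to condition on mid-season canopy.
The distribution of mid-season canopy is itself part of what the variety does — it is an intermediate outcome. Holding it fixed would remove that part of the effect; the total effect is the pooled difference.
So P(outcome | do(Variety F)) is just the pooled rate for Variety F: 172/320 = 0.537.

0.54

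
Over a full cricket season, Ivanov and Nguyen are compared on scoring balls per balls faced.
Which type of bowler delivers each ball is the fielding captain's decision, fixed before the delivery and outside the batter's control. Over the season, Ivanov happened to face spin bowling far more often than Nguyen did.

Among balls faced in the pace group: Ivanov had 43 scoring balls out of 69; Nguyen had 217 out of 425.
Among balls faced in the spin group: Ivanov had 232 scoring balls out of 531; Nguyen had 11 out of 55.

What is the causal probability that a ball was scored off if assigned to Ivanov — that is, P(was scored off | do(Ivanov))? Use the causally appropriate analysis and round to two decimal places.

0.52

Within every bowling type level Ivanov has the higher rate, yet pooled Nguyen does — Simpson's reversal.
Since bowling type is a pre-existing factor (not a product of the player) and it affects the outcome on its own, it is a confounder. The stratified rates, not the pooled rate, identify the causal effect.
Standardising Ivanov to the population bowling type mix: 0.457·43/69 + 0.543·232/531 = 0.522.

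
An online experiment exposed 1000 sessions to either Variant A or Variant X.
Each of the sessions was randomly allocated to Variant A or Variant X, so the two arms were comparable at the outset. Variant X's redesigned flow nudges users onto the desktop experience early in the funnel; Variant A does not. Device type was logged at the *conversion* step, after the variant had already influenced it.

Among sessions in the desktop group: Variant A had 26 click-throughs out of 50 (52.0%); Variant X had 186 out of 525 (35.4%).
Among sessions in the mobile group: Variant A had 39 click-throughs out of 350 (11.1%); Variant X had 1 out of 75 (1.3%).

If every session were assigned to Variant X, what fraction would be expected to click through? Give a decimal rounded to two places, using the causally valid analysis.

The distribution of device type is itself part of what the variant does — it is an intermediate outcome. Holding it fixed would remove that part of the effect; the total effect is the pooled difference.
So P(outcome | do(Variant X)) is just the pooled rate for Variant X: 187/600 = 0.312.

0.31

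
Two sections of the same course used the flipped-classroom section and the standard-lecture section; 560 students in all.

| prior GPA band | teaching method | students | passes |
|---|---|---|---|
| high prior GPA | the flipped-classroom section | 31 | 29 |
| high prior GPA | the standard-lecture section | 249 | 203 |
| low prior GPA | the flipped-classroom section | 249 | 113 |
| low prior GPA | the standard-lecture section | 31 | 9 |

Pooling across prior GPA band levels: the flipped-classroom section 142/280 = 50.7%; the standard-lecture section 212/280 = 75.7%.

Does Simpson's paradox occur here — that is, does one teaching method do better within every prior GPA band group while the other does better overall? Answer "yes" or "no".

Within each prior GPA band level (high prior GPA 93.5% vs 81.5%; low prior GPA 45.4% vs 29.0%), the flipped-classroom section has the higher rate every time. Pooled: 50.7% vs 75.7% — the standard-lecture section has the higher rate overall. The two comparisons disagree.

yes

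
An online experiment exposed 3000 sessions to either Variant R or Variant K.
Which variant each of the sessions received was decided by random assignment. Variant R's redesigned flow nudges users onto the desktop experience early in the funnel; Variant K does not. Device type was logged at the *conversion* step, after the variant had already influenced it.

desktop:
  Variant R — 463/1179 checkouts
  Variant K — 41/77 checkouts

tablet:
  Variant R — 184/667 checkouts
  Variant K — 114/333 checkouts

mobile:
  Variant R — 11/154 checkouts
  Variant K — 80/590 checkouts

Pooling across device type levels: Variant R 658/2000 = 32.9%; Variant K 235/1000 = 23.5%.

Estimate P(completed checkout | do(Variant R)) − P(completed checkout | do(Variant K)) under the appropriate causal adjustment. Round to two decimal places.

Because the variant influences device type, device type is a post-treatment mediator, not a confounder. Stratifying on it would bias the estimate; the causal effect is the crude pooled difference.
The causal difference is the pooled difference: 0.329 − 0.235 = +0.094.

+0.09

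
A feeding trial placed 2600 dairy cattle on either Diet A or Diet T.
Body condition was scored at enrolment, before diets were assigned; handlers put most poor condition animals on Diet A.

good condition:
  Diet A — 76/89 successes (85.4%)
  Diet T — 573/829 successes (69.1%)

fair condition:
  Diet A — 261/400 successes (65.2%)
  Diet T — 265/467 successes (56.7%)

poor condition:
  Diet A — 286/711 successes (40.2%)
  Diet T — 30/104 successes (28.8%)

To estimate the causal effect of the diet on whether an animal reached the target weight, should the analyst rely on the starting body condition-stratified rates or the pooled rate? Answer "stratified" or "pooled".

The stratified and pooled comparisons disagree (Diet A wins within each starting body condition; Diet T wins overall), so the answer turns on the causal role of starting body condition.
The imbalance in starting body condition arose from how dairy cattle were allocated, not from anything the diet did; and starting body condition independently affects the outcome. The pooled gap is confounded — condition on starting body condition.
Within each level — good condition: 85.4% vs 69.1%; fair condition: 65.2% vs 56.7%; poor condition: 40.2% vs 28.8% — Diet A is higher every time.

stratified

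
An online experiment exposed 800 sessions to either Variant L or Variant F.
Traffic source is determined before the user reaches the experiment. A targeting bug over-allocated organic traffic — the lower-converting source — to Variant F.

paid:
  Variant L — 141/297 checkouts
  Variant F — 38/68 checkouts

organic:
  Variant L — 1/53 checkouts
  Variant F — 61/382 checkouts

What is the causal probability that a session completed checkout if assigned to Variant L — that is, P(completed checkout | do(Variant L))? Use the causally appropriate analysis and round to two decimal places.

Traffic source differs across variants for reasons unrelated to any effect of the variant itself, and it separately predicts the outcome — a classic confounder. We must compare within traffic source levels.
Standardising Variant L to the population traffic source mix: 0.456·141/297 + 0.544·1/53 = 0.227.

0.23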